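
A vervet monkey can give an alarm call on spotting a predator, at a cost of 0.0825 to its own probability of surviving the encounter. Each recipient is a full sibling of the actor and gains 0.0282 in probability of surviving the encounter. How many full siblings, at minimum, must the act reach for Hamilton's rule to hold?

r to a full sibling = 1/2 (full sibs share both parents — two paths of length 2: r = 2·(1/2)^2 = 1/2).
Hamilton's rule: n·r·B > C  ⇒  n > C/(r·B) = 0.0825/(0.5·0.0282) = 5.851.
The smallest integer exceeding 5.851 is 6.

6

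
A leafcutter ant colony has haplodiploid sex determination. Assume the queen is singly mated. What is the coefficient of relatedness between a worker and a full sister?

Haplodiploid full sisters inherit their father's entire haploid genome identically (contributing 1/2) and on average half of their mother's contribution (1/2 · 1/2 = 1/4); r = 1/2 + 1/4 = 3/4.

0.75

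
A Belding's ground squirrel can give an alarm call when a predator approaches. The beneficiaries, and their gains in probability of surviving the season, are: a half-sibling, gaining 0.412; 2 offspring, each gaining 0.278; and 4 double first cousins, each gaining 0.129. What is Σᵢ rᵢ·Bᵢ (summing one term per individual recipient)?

r to a half-sibling = 1/4 (half-sibs share one parent — one path of length 2: r = (1/2)^2 = 1/4).
r to an offspring = 1/2 (one parent–offspring link: r = (1/2)^1 = 1/2).
r to a double first cousin = 1/4 (double first cousins share both grandparent pairs — four paths of length 4: r = 4·(1/2)^4 = 1/4).
Summing one r·B term per recipient: 1·0.25·0.412 + 2·0.5·0.278 + 4·0.25·0.129 = 0.51.

0.51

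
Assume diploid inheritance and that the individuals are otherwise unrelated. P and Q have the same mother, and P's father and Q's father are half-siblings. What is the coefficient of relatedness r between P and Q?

0.3125

With two independent routes of shared ancestry, r is the sum of the two contributions.
P and Q are related in two ways: half-sibs through their shared mother (r = 1/4) and half first cousins through their fathers (r = 1/16).
r = 1/4 + 1/16 = 0.3125.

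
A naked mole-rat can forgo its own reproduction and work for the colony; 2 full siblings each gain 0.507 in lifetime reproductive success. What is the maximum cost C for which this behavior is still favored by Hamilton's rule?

r to a full sibling = 1/2 (full sibs share both parents — two paths of length 2: r = 2·(1/2)^2 = 1/2).
Hamilton's rule: n·r·B > C, so the trait is favored while C < n·r·B = 2·0.5·0.507 = 0.507.

0.507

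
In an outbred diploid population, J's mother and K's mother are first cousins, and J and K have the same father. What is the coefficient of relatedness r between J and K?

0.28125

Independent pedigree routes through distinct common ancestors add.
J and K are related in two ways: second cousins through their mothers (r = 1/32) and half-sibs through their shared father (r = 1/4).
r = 1/32 + 1/4 = 9/32 = 0.28125.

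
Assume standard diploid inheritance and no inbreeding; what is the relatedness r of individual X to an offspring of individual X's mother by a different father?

0.25

Each parent–offspring link contributes a factor of 1/2, and independent paths through distinct common ancestors add.
Half-sibs share one parent — one path of length 2: r = (1/2)^2 = 1/4.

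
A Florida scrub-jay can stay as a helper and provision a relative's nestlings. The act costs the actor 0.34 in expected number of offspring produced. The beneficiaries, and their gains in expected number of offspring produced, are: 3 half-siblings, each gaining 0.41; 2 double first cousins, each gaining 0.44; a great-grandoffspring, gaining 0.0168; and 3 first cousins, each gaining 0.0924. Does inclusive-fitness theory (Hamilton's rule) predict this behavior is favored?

Hamilton's rule: the trait is favored when the sum of r·B over every recipient exceeds the actor's cost C.
r to a half-sibling = 0.25 (half-sibs share one parent — one path of length 2: r = (1/2)^2 = 1/4).
r to a double first cousin = 1/4 (double first cousins share both grandparent pairs — four paths of length 4: r = 4·(1/2)^4 = 1/4).
r to a great-grandoffspring = 0.125 (three parent–offspring links: r = (1/2)^3 = 1/8).
r to a first cousin = 0.125 (first cousins share one grandparent pair — two paths of length 4: r = 2·(1/2)^4 = 1/8).
Summing one r·B term per recipient: 3·0.25·0.41 + 2·0.25·0.44 + 1·0.125·0.0168 + 3·0.125·0.0924 = 0.56425.
0.56425 > 0.34: the indirect benefit exceeds the cost.

Yes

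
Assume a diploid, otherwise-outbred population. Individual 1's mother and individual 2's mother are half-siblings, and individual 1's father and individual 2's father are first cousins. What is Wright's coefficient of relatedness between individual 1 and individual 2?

0.09375

Relatedness sums over independent paths through distinct common ancestors.
Individual 1 and individual 2 are related in two ways: half first cousins through their mothers (r = 1/16) and second cousins through their fathers (r = 1/32).
r = 1/16 + 1/32 = 3/32 = 0.09375.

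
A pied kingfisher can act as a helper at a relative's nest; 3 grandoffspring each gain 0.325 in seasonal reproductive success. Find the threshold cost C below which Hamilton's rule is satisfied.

0.24375

r to a grandoffspring = 0.25 (two parent–offspring links: r = (1/2)^2 = 1/4).
Hamilton's rule: n·r·B > C, so the trait is favored while C < n·r·B = 3·0.25·0.325 = 0.24375.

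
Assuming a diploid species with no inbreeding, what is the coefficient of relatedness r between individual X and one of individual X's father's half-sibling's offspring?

Each parent–offspring link contributes a factor of 1/2, and independent paths through distinct common ancestors add.
Half first cousins share one grandparent — one path of length 4: r = (1/2)^4 = 1/16.

0.0625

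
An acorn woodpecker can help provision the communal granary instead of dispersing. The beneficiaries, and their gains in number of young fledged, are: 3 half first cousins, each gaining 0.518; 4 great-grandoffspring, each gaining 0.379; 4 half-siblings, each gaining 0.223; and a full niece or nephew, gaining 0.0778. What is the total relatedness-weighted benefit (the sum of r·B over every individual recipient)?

0.529075

r to a half first cousin = 1/16 (half first cousins share one grandparent — one path of length 4: r = (1/2)^4 = 1/16).
r to a great-grandoffspring = 1/8 (three parent–offspring links: r = (1/2)^3 = 1/8).
r to a half-sibling = 0.25 (half-sibs share one parent — one path of length 2: r = (1/2)^2 = 1/4).
r to a full niece or nephew = 1/4 (full aunt/uncle↔niece/nephew: two paths of length 3 through the shared grandparent pair: r = 2·(1/2)^3 = 1/4).
Summing one r·B term per recipient: 3·0.0625·0.518 + 4·0.125·0.379 + 4·0.25·0.223 + 1·0.25·0.0778 = 0.529075.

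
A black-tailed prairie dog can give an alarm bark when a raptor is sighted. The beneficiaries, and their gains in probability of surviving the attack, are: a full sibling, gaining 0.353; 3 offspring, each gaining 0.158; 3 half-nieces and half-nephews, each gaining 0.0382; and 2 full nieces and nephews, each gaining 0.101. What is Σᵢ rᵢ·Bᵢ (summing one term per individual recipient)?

r to a full sibling = 1/2 (full sibs share both parents — two paths of length 2: r = 2·(1/2)^2 = 1/2).
r to an offspring = 0.5 (one parent–offspring link: r = (1/2)^1 = 1/2).
r to a half-niece or half-nephew = 0.125 (half-aunt/uncle↔niece/nephew: one path of length 3: r = (1/2)^3 = 1/8).
r to a full niece or nephew = 0.25 (full aunt/uncle↔niece/nephew: two paths of length 3 through the shared grandparent pair: r = 2·(1/2)^3 = 1/4).
Summing one r·B term per recipient: 1·0.5·0.353 + 3·0.5·0.158 + 3·0.125·0.0382 + 2·0.25·0.101 = 0.478325.

0.478325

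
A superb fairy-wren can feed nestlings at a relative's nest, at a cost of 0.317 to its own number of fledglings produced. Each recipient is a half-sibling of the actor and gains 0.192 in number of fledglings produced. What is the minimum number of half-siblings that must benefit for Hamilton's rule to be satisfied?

7

r to a half-sibling = 0.25 (half-sibs share one parent — one path of length 2: r = (1/2)^2 = 1/4).
Hamilton's rule: n·r·B > C  ⇒  n > C/(r·B) = 0.317/(0.25·0.192) = 6.604.
The smallest integer exceeding 6.604 is 7.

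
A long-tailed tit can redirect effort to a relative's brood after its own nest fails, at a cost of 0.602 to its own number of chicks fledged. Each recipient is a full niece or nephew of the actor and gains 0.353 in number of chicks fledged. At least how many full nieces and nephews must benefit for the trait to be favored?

7

r to a full niece or nephew = 1/4 (full aunt/uncle↔niece/nephew: two paths of length 3 through the shared grandparent pair: r = 2·(1/2)^3 = 1/4).
Hamilton's rule: n·r·B > C  ⇒  n > C/(r·B) = 0.602/(0.25·0.353) = 6.822.
The smallest integer exceeding 6.822 is 7.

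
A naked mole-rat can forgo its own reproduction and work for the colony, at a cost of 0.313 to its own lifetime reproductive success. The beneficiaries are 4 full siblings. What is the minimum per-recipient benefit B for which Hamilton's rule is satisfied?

r to a full sibling = 1/2 (full sibs share both parents — two paths of length 2: r = 2·(1/2)^2 = 1/2).
Hamilton's rule with n recipients of equal r: n·r·B > C, so B > C/(n·r) = 0.313/(4·0.5) = 0.1565.

0.1565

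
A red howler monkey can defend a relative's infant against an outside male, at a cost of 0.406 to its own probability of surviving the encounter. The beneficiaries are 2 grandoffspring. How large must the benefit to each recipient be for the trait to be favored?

r to a grandoffspring = 1/4 (two parent–offspring links: r = (1/2)^2 = 1/4).
Hamilton's rule with n recipients of equal r: n·r·B > C, so B > C/(n·r) = 0.406/(2·0.25) = 0.812.

0.812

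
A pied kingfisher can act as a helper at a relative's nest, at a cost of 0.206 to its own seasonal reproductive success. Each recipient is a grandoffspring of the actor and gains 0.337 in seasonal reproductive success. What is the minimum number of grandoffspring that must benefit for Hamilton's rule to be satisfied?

3

r to a grandoffspring = 1/4 (two parent–offspring links: r = (1/2)^2 = 1/4).
Hamilton's rule: n·r·B > C  ⇒  n > C/(r·B) = 0.206/(0.25·0.337) = 2.445.
The smallest integer exceeding 2.445 is 3.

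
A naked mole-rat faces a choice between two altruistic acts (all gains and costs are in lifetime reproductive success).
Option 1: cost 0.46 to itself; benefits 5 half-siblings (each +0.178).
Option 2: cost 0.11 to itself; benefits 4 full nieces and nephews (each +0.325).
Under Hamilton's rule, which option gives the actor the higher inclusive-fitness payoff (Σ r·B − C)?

Option 1: r to a half-sibling = 0.25.
Option 1: Σ r·B − C = (5·0.25·0.178) − 0.46 = -0.2375.
Option 2: r to a full niece or nephew = 0.25.
Option 2: Σ r·B − C = (4·0.25·0.325) − 0.11 = 0.215.
Option 2 has the higher net inclusive-fitness payoff.

Option 2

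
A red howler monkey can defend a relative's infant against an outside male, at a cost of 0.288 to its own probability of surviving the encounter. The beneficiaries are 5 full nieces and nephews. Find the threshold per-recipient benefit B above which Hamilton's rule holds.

0.2304

r to a full niece or nephew = 0.25 (full aunt/uncle↔niece/nephew: two paths of length 3 through the shared grandparent pair: r = 2·(1/2)^3 = 1/4).
Hamilton's rule with n recipients of equal r: n·r·B > C, so B > C/(n·r) = 0.288/(5·0.25) = 0.2304.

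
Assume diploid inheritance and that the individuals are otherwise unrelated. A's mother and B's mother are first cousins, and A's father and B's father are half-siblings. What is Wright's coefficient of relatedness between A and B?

0.09375

Relatedness sums over independent paths through distinct common ancestors.
A and B are related in two ways: second cousins through their mothers (r = 1/32) and half first cousins through their fathers (r = 1/16).
r = 1/32 + 1/16 = 3/32 = 0.09375.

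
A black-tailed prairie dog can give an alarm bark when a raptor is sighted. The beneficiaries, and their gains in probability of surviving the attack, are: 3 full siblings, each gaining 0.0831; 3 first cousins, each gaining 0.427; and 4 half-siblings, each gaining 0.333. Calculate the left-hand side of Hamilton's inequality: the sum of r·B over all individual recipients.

r to a full sibling = 1/2 (full sibs share both parents — two paths of length 2: r = 2·(1/2)^2 = 1/2).
r to a first cousin = 1/8 (first cousins share one grandparent pair — two paths of length 4: r = 2·(1/2)^4 = 1/8).
r to a half-sibling = 0.25 (half-sibs share one parent — one path of length 2: r = (1/2)^2 = 1/4).
Summing one r·B term per recipient: 3·0.5·0.0831 + 3·0.125·0.427 + 4·0.25·0.333 = 0.617775.

0.617775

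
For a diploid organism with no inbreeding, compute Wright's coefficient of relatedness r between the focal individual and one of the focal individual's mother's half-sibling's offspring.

0.0625

Each parent–offspring link contributes a factor of 1/2, and independent paths through distinct common ancestors add.
Half first cousins share one grandparent — one path of length 4: r = (1/2)^4 = 1/16.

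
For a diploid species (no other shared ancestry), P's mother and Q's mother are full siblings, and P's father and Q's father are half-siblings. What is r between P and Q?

0.1875

Independent pedigree routes through distinct common ancestors add.
P and Q are related in two ways: first cousins through their mothers (r = 1/8) and half first cousins through their fathers (r = 1/16).
r = 1/8 + 1/16 = 0.1875.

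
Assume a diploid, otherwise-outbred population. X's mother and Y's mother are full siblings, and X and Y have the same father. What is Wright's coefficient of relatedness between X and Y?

0.375

Wright's path rule: contributions from independent ancestry routes add.
X and Y are related in two ways: first cousins through their mothers (r = 1/8) and half-sibs through their shared father (r = 1/4).
r = 1/8 + 1/4 = 0.375.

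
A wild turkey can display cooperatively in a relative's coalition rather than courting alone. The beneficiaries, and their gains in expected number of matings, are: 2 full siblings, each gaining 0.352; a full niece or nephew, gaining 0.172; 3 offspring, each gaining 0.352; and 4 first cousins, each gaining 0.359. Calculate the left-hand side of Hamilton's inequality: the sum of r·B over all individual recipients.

r to a full sibling = 1/2 (full sibs share both parents — two paths of length 2: r = 2·(1/2)^2 = 1/2).
r to a full niece or nephew = 1/4 (full aunt/uncle↔niece/nephew: two paths of length 3 through the shared grandparent pair: r = 2·(1/2)^3 = 1/4).
r to an offspring = 0.5 (one parent–offspring link: r = (1/2)^1 = 1/2).
r to a first cousin = 0.125 (first cousins share one grandparent pair — two paths of length 4: r = 2·(1/2)^4 = 1/8).
Summing one r·B term per recipient: 2·0.5·0.352 + 1·0.25·0.172 + 3·0.5·0.352 + 4·0.125·0.359 = 1.1025.

1.1025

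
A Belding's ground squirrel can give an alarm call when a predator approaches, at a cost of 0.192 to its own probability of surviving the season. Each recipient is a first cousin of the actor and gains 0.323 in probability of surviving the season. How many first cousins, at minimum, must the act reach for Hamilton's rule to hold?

r to a first cousin = 1/8 (first cousins share one grandparent pair — two paths of length 4: r = 2·(1/2)^4 = 1/8).
Hamilton's rule: n·r·B > C  ⇒  n > C/(r·B) = 0.192/(0.125·0.323) = 4.755.
The smallest integer exceeding 4.755 is 5.

5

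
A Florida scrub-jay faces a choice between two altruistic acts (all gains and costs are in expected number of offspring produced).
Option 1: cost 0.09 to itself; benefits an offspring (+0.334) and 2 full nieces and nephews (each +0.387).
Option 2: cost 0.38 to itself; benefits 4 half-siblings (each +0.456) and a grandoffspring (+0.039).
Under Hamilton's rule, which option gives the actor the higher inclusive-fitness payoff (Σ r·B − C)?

Option 1: r to an offspring = 0.5.
Option 1: r to a full niece or nephew = 0.25.
Option 1: Σ r·B − C = (1·0.5·0.334 + 2·0.25·0.387) − 0.09 = 0.2705.
Option 2: r to a half-sibling = 0.25.
Option 2: r to a grandoffspring = 0.25.
Option 2: Σ r·B − C = (4·0.25·0.456 + 1·0.25·0.039) − 0.38 = 0.08575.
Option 1 has the higher net inclusive-fitness payoff.

Option 1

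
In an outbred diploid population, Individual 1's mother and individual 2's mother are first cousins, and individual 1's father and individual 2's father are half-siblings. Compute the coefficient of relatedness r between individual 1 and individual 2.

0.09375

With two independent routes of shared ancestry, r is the sum of the two contributions.
Individual 1 and individual 2 are related in two ways: second cousins through their mothers (r = 1/32) and half first cousins through their fathers (r = 1/16).
r = 1/32 + 1/16 = 3/32 = 0.09375.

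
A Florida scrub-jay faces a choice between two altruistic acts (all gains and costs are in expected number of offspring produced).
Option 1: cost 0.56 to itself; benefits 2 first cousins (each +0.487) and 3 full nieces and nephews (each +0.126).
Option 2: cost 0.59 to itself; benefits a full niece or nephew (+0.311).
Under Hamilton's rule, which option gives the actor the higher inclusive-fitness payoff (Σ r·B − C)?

Option 1

Option 1: r to a first cousin = 0.125.
Option 1: r to a full niece or nephew = 0.25.
Option 1: Σ r·B − C = (2·0.125·0.487 + 3·0.25·0.126) − 0.56 = -0.34375.
Option 2: r to a full niece or nephew = 0.25.
Option 2: Σ r·B − C = (1·0.25·0.311) − 0.59 = -0.51225.
Option 1 has the higher net inclusive-fitness payoff.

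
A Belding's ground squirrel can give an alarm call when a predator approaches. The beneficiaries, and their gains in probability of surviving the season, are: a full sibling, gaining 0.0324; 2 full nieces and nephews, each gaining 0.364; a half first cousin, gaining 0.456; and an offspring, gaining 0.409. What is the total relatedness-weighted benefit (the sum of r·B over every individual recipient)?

0.4312

r to a full sibling = 1/2 (full sibs share both parents — two paths of length 2: r = 2·(1/2)^2 = 1/2).
r to a full niece or nephew = 0.25 (full aunt/uncle↔niece/nephew: two paths of length 3 through the shared grandparent pair: r = 2·(1/2)^3 = 1/4).
r to a half first cousin = 0.0625 (half first cousins share one grandparent — one path of length 4: r = (1/2)^4 = 1/16).
r to an offspring = 1/2 (one parent–offspring link: r = (1/2)^1 = 1/2).
Summing one r·B term per recipient: 1·0.5·0.0324 + 2·0.25·0.364 + 1·0.0625·0.456 + 1·0.5·0.409 = 0.4312.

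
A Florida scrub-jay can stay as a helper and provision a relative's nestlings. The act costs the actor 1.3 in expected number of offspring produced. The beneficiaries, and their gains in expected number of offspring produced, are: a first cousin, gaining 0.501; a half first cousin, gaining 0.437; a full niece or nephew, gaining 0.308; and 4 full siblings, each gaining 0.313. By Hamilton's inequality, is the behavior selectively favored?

Hamilton's rule: the trait is favored when the sum of r·B over every recipient exceeds the actor's cost C.
r to a first cousin = 0.125 (first cousins share one grandparent pair — two paths of length 4: r = 2·(1/2)^4 = 1/8).
r to a half first cousin = 0.0625 (half first cousins share one grandparent — one path of length 4: r = (1/2)^4 = 1/16).
r to a full niece or nephew = 1/4 (full aunt/uncle↔niece/nephew: two paths of length 3 through the shared grandparent pair: r = 2·(1/2)^3 = 1/4).
r to a full sibling = 1/2 (full sibs share both parents — two paths of length 2: r = 2·(1/2)^2 = 1/2).
Summing one r·B term per recipient: 1·0.125·0.501 + 1·0.0625·0.437 + 1·0.25·0.308 + 4·0.5·0.313 = 0.7929375.
0.7929375 < 1.3: the indirect benefit is less than the cost.

No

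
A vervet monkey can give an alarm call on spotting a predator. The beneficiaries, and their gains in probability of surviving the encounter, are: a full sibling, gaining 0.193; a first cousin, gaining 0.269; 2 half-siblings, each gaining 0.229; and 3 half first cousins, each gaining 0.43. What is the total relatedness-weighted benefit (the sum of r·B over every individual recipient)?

0.32525

r to a full sibling = 0.5 (full sibs share both parents — two paths of length 2: r = 2·(1/2)^2 = 1/2).
r to a first cousin = 1/8 (first cousins share one grandparent pair — two paths of length 4: r = 2·(1/2)^4 = 1/8).
r to a half-sibling = 0.25 (half-sibs share one parent — one path of length 2: r = (1/2)^2 = 1/4).
r to a half first cousin = 1/16 (half first cousins share one grandparent — one path of length 4: r = (1/2)^4 = 1/16).
Summing one r·B term per recipient: 1·0.5·0.193 + 1·0.125·0.269 + 2·0.25·0.229 + 3·0.0625·0.43 = 0.32525.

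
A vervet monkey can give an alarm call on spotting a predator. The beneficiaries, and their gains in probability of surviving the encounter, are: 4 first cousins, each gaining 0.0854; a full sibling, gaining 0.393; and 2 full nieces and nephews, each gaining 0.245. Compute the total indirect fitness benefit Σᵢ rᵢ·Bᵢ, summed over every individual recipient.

0.3617

r to a first cousin = 1/8 (first cousins share one grandparent pair — two paths of length 4: r = 2·(1/2)^4 = 1/8).
r to a full sibling = 1/2 (full sibs share both parents — two paths of length 2: r = 2·(1/2)^2 = 1/2).
r to a full niece or nephew = 0.25 (full aunt/uncle↔niece/nephew: two paths of length 3 through the shared grandparent pair: r = 2·(1/2)^3 = 1/4).
Summing one r·B term per recipient: 4·0.125·0.0854 + 1·0.5·0.393 + 2·0.25·0.245 = 0.3617.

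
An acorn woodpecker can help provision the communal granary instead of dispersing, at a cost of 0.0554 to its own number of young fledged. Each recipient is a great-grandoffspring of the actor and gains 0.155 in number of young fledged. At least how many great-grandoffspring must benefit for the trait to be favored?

r to a great-grandoffspring = 0.125 (three parent–offspring links: r = (1/2)^3 = 1/8).
Hamilton's rule: n·r·B > C  ⇒  n > C/(r·B) = 0.0554/(0.125·0.155) = 2.859.
The smallest integer exceeding 2.859 is 3.

3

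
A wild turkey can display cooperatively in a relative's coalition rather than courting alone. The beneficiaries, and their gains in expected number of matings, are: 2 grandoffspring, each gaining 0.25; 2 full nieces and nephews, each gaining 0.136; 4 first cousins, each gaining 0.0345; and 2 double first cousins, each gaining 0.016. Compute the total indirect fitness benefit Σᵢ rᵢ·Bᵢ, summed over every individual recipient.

r to a grandoffspring = 1/4 (two parent–offspring links: r = (1/2)^2 = 1/4).
r to a full niece or nephew = 1/4 (full aunt/uncle↔niece/nephew: two paths of length 3 through the shared grandparent pair: r = 2·(1/2)^3 = 1/4).
r to a first cousin = 1/8 (first cousins share one grandparent pair — two paths of length 4: r = 2·(1/2)^4 = 1/8).
r to a double first cousin = 1/4 (double first cousins share both grandparent pairs — four paths of length 4: r = 4·(1/2)^4 = 1/4).
Summing one r·B term per recipient: 2·0.25·0.25 + 2·0.25·0.136 + 4·0.125·0.0345 + 2·0.25·0.016 = 0.21825.

0.21825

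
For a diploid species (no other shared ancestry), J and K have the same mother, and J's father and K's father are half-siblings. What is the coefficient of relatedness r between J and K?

0.3125

Relatedness sums over independent paths through distinct common ancestors.
J and K are related in two ways: half-sibs through their shared mother (r = 1/4) and half first cousins through their fathers (r = 1/16).
r = 1/4 + 1/16 = 5/16 = 0.3125.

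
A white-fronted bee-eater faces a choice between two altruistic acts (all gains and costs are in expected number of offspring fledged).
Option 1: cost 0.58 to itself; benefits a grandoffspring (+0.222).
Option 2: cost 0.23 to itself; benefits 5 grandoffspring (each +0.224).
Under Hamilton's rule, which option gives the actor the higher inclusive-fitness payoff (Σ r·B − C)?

Option 2

Option 1: r to a grandoffspring = 0.25.
Option 1: Σ r·B − C = (1·0.25·0.222) − 0.58 = -0.5245.
Option 2: r to a grandoffspring = 0.25.
Option 2: Σ r·B − C = (5·0.25·0.224) − 0.23 = 0.05.
Option 2 has the higher net inclusive-fitness payoff.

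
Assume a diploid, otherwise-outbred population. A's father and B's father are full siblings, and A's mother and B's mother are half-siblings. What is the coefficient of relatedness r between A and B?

0.1875

Wright's path rule: contributions from independent ancestry routes add.
A and B are related in two ways: first cousins through their fathers (r = 1/8) and half first cousins through their mothers (r = 1/16).
r = 1/8 + 1/16 = 3/16 = 0.1875.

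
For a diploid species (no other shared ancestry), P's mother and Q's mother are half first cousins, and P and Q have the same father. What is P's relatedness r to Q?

0.265625

Independent pedigree routes through distinct common ancestors add.
P and Q are related in two ways: half second cousins through their mothers (r = 1/64) and half-sibs through their shared father (r = 1/4).
r = 1/64 + 1/4 = 0.265625.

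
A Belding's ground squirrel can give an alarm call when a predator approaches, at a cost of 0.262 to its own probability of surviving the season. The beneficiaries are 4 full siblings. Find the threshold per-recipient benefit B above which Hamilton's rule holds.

0.131

r to a full sibling = 1/2 (full sibs share both parents — two paths of length 2: r = 2·(1/2)^2 = 1/2).
Hamilton's rule with n recipients of equal r: n·r·B > C, so B > C/(n·r) = 0.262/(4·0.5) = 0.131.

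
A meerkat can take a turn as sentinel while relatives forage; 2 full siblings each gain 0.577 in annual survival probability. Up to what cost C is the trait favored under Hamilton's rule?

0.577

r to a full sibling = 1/2 (full sibs share both parents — two paths of length 2: r = 2·(1/2)^2 = 1/2).
Hamilton's rule: n·r·B > C, so the trait is favored while C < n·r·B = 2·0.5·0.577 = 0.577.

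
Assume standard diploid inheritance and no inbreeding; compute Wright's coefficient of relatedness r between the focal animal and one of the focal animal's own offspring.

0.5

Each parent–offspring link contributes a factor of 1/2, and independent paths through distinct common ancestors add.
One parent–offspring link: r = (1/2)^1 = 1/2.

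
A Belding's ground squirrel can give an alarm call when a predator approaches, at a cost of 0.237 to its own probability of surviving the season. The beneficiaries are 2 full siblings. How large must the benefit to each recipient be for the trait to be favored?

r to a full sibling = 0.5 (full sibs share both parents — two paths of length 2: r = 2·(1/2)^2 = 1/2).
Hamilton's rule with n recipients of equal r: n·r·B > C, so B > C/(n·r) = 0.237/(2·0.5) = 0.237.

0.237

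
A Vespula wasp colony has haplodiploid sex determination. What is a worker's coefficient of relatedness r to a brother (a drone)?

Her haploid brother carries none of their father's genes and a random half of their mother's genome; that half matches the maternal half of her own genome with probability 1/2: r = 1/2 · 1/2 = 1/4.

0.25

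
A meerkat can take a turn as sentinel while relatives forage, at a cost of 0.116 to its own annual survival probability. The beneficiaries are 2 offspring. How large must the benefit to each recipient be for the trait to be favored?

r to an offspring = 0.5 (one parent–offspring link: r = (1/2)^1 = 1/2).
Hamilton's rule with n recipients of equal r: n·r·B > C, so B > C/(n·r) = 0.116/(2·0.5) = 0.116.

0.116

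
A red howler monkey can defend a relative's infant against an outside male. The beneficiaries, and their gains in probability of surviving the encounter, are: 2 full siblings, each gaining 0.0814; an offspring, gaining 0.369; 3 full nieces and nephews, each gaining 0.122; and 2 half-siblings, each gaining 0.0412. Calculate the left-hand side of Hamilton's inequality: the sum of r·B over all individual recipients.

0.378

r to a full sibling = 0.5 (full sibs share both parents — two paths of length 2: r = 2·(1/2)^2 = 1/2).
r to an offspring = 0.5 (one parent–offspring link: r = (1/2)^1 = 1/2).
r to a full niece or nephew = 1/4 (full aunt/uncle↔niece/nephew: two paths of length 3 through the shared grandparent pair: r = 2·(1/2)^3 = 1/4).
r to a half-sibling = 1/4 (half-sibs share one parent — one path of length 2: r = (1/2)^2 = 1/4).
Summing one r·B term per recipient: 2·0.5·0.0814 + 1·0.5·0.369 + 3·0.25·0.122 + 2·0.25·0.0412 = 0.378.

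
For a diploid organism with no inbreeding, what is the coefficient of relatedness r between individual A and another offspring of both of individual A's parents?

0.5

Each parent–offspring link contributes a factor of 1/2, and independent paths through distinct common ancestors add.
Full sibs share both parents — two paths of length 2: r = 2·(1/2)^2 = 1/2.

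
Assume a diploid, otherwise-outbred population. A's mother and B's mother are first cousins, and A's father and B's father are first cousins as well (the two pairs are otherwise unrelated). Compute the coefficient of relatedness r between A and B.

With two independent routes of shared ancestry, r is the sum of the two contributions.
A and B are related in two ways: second cousins through their mothers (r = 1/32) and second cousins through their fathers (r = 1/32).
r = 1/32 + 1/32 = 1/16 = 0.0625.

0.0625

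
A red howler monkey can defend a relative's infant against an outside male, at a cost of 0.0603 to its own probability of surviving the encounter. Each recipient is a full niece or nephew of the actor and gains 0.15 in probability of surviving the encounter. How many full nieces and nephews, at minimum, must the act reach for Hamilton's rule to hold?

r to a full niece or nephew = 1/4 (full aunt/uncle↔niece/nephew: two paths of length 3 through the shared grandparent pair: r = 2·(1/2)^3 = 1/4).
Hamilton's rule: n·r·B > C  ⇒  n > C/(r·B) = 0.0603/(0.25·0.15) = 1.608.
The smallest integer exceeding 1.608 is 2.

2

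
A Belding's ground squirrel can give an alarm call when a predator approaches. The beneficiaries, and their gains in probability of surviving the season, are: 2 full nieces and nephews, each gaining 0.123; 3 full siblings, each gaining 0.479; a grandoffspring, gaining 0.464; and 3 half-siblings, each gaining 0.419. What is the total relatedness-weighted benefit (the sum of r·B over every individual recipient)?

r to a full niece or nephew = 0.25 (full aunt/uncle↔niece/nephew: two paths of length 3 through the shared grandparent pair: r = 2·(1/2)^3 = 1/4).
r to a full sibling = 1/2 (full sibs share both parents — two paths of length 2: r = 2·(1/2)^2 = 1/2).
r to a grandoffspring = 1/4 (two parent–offspring links: r = (1/2)^2 = 1/4).
r to a half-sibling = 1/4 (half-sibs share one parent — one path of length 2: r = (1/2)^2 = 1/4).
Summing one r·B term per recipient: 2·0.25·0.123 + 3·0.5·0.479 + 1·0.25·0.464 + 3·0.25·0.419 = 1.21025.

1.21025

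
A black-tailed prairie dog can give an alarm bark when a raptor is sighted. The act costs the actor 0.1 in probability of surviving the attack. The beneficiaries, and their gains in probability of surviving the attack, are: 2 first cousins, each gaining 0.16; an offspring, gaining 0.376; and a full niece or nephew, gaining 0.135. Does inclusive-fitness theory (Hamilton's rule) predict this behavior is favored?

Yes

Hamilton's rule: the trait is favored when the sum of r·B over every recipient exceeds the actor's cost C.
r to a first cousin = 1/8 (first cousins share one grandparent pair — two paths of length 4: r = 2·(1/2)^4 = 1/8).
r to an offspring = 0.5 (one parent–offspring link: r = (1/2)^1 = 1/2).
r to a full niece or nephew = 1/4 (full aunt/uncle↔niece/nephew: two paths of length 3 through the shared grandparent pair: r = 2·(1/2)^3 = 1/4).
Summing one r·B term per recipient: 2·0.125·0.16 + 1·0.5·0.376 + 1·0.25·0.135 = 0.26175.
0.26175 > 0.1: the indirect benefit exceeds the cost.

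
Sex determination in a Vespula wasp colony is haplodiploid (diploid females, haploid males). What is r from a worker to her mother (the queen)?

0.5

One meiotic link between diploid queen and diploid daughter: r = 1/2.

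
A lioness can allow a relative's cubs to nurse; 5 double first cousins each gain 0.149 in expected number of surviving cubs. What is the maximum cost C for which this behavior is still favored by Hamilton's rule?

r to a double first cousin = 0.25 (double first cousins share both grandparent pairs — four paths of length 4: r = 4·(1/2)^4 = 1/4).
Hamilton's rule: n·r·B > C, so the trait is favored while C < n·r·B = 5·0.25·0.149 = 0.18625.

0.18625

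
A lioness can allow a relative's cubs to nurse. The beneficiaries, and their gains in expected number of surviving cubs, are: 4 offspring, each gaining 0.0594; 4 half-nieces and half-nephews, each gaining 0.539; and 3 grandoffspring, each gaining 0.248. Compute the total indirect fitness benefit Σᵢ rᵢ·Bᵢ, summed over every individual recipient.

0.5743

r to an offspring = 0.5 (one parent–offspring link: r = (1/2)^1 = 1/2).
r to a half-niece or half-nephew = 0.125 (half-aunt/uncle↔niece/nephew: one path of length 3: r = (1/2)^3 = 1/8).
r to a grandoffspring = 0.25 (two parent–offspring links: r = (1/2)^2 = 1/4).
Summing one r·B term per recipient: 4·0.5·0.0594 + 4·0.125·0.539 + 3·0.25·0.248 = 0.5743.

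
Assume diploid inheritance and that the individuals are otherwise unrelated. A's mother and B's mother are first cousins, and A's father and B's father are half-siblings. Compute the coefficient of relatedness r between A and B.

Wright's path rule: contributions from independent ancestry routes add.
A and B are related in two ways: second cousins through their mothers (r = 1/32) and half first cousins through their fathers (r = 1/16).
r = 1/32 + 1/16 = 3/32 = 0.09375.

0.09375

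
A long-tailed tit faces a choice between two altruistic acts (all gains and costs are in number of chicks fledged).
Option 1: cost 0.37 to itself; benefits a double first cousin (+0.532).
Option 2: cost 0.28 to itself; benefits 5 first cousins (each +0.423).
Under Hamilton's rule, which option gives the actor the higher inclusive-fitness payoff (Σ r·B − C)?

Option 2

Option 1: r to a double first cousin = 0.25.
Option 1: Σ r·B − C = (1·0.25·0.532) − 0.37 = -0.237.
Option 2: r to a first cousin = 0.125.
Option 2: Σ r·B − C = (5·0.125·0.423) − 0.28 = -0.015625.
Option 2 has the higher net inclusive-fitness payoff.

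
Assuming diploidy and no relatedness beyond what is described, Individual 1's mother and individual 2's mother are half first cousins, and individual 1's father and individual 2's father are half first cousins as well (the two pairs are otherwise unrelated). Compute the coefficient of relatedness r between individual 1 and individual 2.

Independent pedigree routes through distinct common ancestors add.
Individual 1 and individual 2 are related in two ways: half second cousins through their mothers (r = 1/64) and half second cousins through their fathers (r = 1/64).
r = 1/64 + 1/64 = 1/32 = 0.03125.

0.03125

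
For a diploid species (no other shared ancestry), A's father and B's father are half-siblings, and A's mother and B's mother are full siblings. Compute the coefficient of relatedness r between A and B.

With two independent routes of shared ancestry, r is the sum of the two contributions.
A and B are related in two ways: half first cousins through their fathers (r = 1/16) and first cousins through their mothers (r = 1/8).
r = 1/16 + 1/8 = 0.1875.

0.1875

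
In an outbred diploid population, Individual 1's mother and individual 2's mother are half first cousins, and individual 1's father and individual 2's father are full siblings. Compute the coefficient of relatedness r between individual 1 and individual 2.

0.140625

With two independent routes of shared ancestry, r is the sum of the two contributions.
Individual 1 and individual 2 are related in two ways: half second cousins through their mothers (r = 1/64) and first cousins through their fathers (r = 1/8).
r = 1/64 + 1/8 = 9/64 = 0.140625.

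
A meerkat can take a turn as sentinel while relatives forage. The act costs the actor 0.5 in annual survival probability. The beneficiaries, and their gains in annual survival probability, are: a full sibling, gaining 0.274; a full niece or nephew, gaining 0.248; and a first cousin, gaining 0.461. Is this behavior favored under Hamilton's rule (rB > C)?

Hamilton's rule: the trait is favored when the sum of r·B over every recipient exceeds the actor's cost C.
r to a full sibling = 0.5 (full sibs share both parents — two paths of length 2: r = 2·(1/2)^2 = 1/2).
r to a full niece or nephew = 1/4 (full aunt/uncle↔niece/nephew: two paths of length 3 through the shared grandparent pair: r = 2·(1/2)^3 = 1/4).
r to a first cousin = 1/8 (first cousins share one grandparent pair — two paths of length 4: r = 2·(1/2)^4 = 1/8).
Summing one r·B term per recipient: 1·0.5·0.274 + 1·0.25·0.248 + 1·0.125·0.461 = 0.256625.
0.256625 < 0.5: the indirect benefit is less than the cost.

No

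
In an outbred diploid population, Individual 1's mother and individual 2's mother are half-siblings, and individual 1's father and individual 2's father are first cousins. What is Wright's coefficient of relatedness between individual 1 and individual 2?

Wright's path rule: contributions from independent ancestry routes add.
Individual 1 and individual 2 are related in two ways: half first cousins through their mothers (r = 1/16) and second cousins through their fathers (r = 1/32).
r = 1/16 + 1/32 = 0.09375.

0.09375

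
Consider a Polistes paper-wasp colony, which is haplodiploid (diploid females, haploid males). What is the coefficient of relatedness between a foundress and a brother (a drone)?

0.25

Her haploid brother carries none of their father's genes and a random half of their mother's genome; that half matches the maternal half of her own genome with probability 1/2: r = 1/2 · 1/2 = 1/4.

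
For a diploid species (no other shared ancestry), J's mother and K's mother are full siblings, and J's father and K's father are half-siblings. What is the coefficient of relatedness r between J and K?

Relatedness sums over independent paths through distinct common ancestors.
J and K are related in two ways: first cousins through their mothers (r = 1/8) and half first cousins through their fathers (r = 1/16).
r = 1/8 + 1/16 = 3/16 = 0.1875.

0.1875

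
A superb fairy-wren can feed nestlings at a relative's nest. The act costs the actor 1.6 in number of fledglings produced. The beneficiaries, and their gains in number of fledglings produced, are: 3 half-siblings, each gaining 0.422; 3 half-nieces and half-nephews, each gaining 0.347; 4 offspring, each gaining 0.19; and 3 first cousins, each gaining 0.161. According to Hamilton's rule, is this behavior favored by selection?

Hamilton's rule: the trait is favored when the sum of r·B over every recipient exceeds the actor's cost C.
r to a half-sibling = 0.25 (half-sibs share one parent — one path of length 2: r = (1/2)^2 = 1/4).
r to a half-niece or half-nephew = 0.125 (half-aunt/uncle↔niece/nephew: one path of length 3: r = (1/2)^3 = 1/8).
r to an offspring = 1/2 (one parent–offspring link: r = (1/2)^1 = 1/2).
r to a first cousin = 0.125 (first cousins share one grandparent pair — two paths of length 4: r = 2·(1/2)^4 = 1/8).
Summing one r·B term per recipient: 3·0.25·0.422 + 3·0.125·0.347 + 4·0.5·0.19 + 3·0.125·0.161 = 0.887.
0.887 < 1.6: the indirect benefit is less than the cost.

No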